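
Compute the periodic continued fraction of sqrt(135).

Write x_i = (sqrt(135) + m_i)/d_i with (m_0, d_0) = (0, 1). a_0 = floor(sqrt(135)) = 11, since 11^2 = 121 <= 135 < 144 = 12^2.
Iterate m_{i+1} = d_i*a_i - m_i, d_{i+1} = (135 - m_{i+1}^2)/d_i, a_{i+1} = floor((a_0 + m_{i+1})/d_{i+1}):
  m_1 = 1*11 - 0 = 11, d_1 = (135 - 11^2)/1 = 14/1 = 14, a_1 = floor((11 + 11)/14) = 1.
  m_2 = 14*1 - 11 = 3, d_2 = (135 - 3^2)/14 = 126/14 = 9, a_2 = floor((11 + 3)/9) = 1.
  m_3 = 9*1 - 3 = 6, d_3 = (135 - 6^2)/9 = 99/9 = 11, a_3 = floor((11 + 6)/11) = 1.
  m_4 = 11*1 - 6 = 5, d_4 = (135 - 5^2)/11 = 110/11 = 10, a_4 = floor((11 + 5)/10) = 1.
  m_5 = 10*1 - 5 = 5, d_5 = (135 - 5^2)/10 = 110/10 = 11, a_5 = floor((11 + 5)/11) = 1.
  m_6 = 11*1 - 5 = 6, d_6 = (135 - 6^2)/11 = 99/11 = 9, a_6 = floor((11 + 6)/9) = 1.
  m_7 = 9*1 - 6 = 3, d_7 = (135 - 3^2)/9 = 126/9 = 14, a_7 = floor((11 + 3)/14) = 1.
  m_8 = 14*1 - 3 = 11, d_8 = (135 - 11^2)/14 = 14/14 = 1, a_8 = floor((11 + 11)/1) = 22.
  m_9 = 1*22 - 11 = 11, d_9 = (135 - 11^2)/1 = 14/1 = 14: (m_9, d_9) = (m_1, d_1) = (11, 14), so from here the quotients repeat a_1, ..., a_8; the period length is 8.
Hence the expansion of sqrt(135) is a_0 = 11 followed by the repeating block 1, 1, 1, 1, 1, 1, 1, 22 (period 8).

[11; (1, 1, 1, 1, 1, 1, 1, 22)]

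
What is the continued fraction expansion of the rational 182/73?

[2; 2, 36]

Run the Euclidean algorithm on 182 and 73; the successive quotients are the partial quotients a_0, a_1, ... (each step inverts the fractional part left over by the previous one):
  182 = 2*73 + 36, so a_0 = 2.
  73 = 2*36 + 1, so a_1 = 2.
  36 = 36*1 + 0, so a_2 = 36.
The remainder reaches 0 after 3 divisions, so the expansion has 3 partial quotients, read off in order.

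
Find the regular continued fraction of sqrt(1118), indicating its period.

[33; (2, 3, 2, 3, 2, 66)]

Write x_i = (sqrt(1118) + m_i)/d_i with (m_0, d_0) = (0, 1). a_0 = floor(sqrt(1118)) = 33, since 33^2 = 1089 <= 1118 < 1156 = 34^2.
Iterate m_{i+1} = d_i*a_i - m_i, d_{i+1} = (1118 - m_{i+1}^2)/d_i, a_{i+1} = floor((a_0 + m_{i+1})/d_{i+1}):
  m_1 = 1*33 - 0 = 33, d_1 = (1118 - 33^2)/1 = 29/1 = 29, a_1 = floor((33 + 33)/29) = 2.
  m_2 = 29*2 - 33 = 25, d_2 = (1118 - 25^2)/29 = 493/29 = 17, a_2 = floor((33 + 25)/17) = 3.
  m_3 = 17*3 - 25 = 26, d_3 = (1118 - 26^2)/17 = 442/17 = 26, a_3 = floor((33 + 26)/26) = 2.
  m_4 = 26*2 - 26 = 26, d_4 = (1118 - 26^2)/26 = 442/26 = 17, a_4 = floor((33 + 26)/17) = 3.
  m_5 = 17*3 - 26 = 25, d_5 = (1118 - 25^2)/17 = 493/17 = 29, a_5 = floor((33 + 25)/29) = 2.
  m_6 = 29*2 - 25 = 33, d_6 = (1118 - 33^2)/29 = 29/29 = 1, a_6 = floor((33 + 33)/1) = 66.
  m_7 = 1*66 - 33 = 33, d_7 = (1118 - 33^2)/1 = 29/1 = 29: (m_7, d_7) = (m_1, d_1) = (33, 29), so from here the quotients repeat a_1, ..., a_6; the period length is 6.
Hence the expansion of sqrt(1118) is a_0 = 33 followed by the repeating block 2, 3, 2, 3, 2, 66 (period 6).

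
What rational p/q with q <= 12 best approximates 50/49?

Expand x = 50/49 as a continued fraction with the Euclidean algorithm:
  50 = 1*49 + 1, so a_0 = 1.
  49 = 49*1 + 0, so a_1 = 49.
so x = [1; 49].
Convergents (p_i = a_i*p_{i-1} + p_{i-2}, q_i = a_i*q_{i-1} + q_{i-2} with p_{-2}=0, p_{-1}=1, q_{-2}=1, q_{-1}=0), until the denominator exceeds 12:
  i=0: a_0=1, p_0 = 1*1 + 0 = 1, q_0 = 1*0 + 1 = 1.
  i=1: a_1=49, p_1 = 49*1 + 1 = 50, q_1 = 49*1 + 0 = 49.
q_1 = 49 > 12, so the last convergent with denominator <= 12 is p_0/q_0 = 1/1.
The closest fraction with denominator <= 12 is either p_0/q_0 or the intermediate fraction (k*p_0 + p_{-1})/(k*q_0 + q_{-1}) with the largest k >= 1 whose denominator stays <= 12; these approach x as k grows, and every other convergent or intermediate fraction in range is farther away.
Largest k: floor((12 - q_{-1})/q_0) = floor((12 - 0)/1) = 12 (using the seeds p_{-1} = 1, q_{-1} = 0).
That gives (12*1 + 1)/(12*1 + 0) = 13/12.
Compare the errors: |x - 1/1| = |50*1 - 1*49|/(49*1) = 1/49, and |x - 13/12| = |50*12 - 13*49|/(49*12) = 37/588.
Cross-multiplying, 1*588 = 588 < 1813 = 37*49, so 1/49 is smaller: the convergent 1/1 is closer to x than 13/12.

1/1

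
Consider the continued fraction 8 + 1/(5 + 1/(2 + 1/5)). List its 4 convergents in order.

Using the convergent recurrence p_i = a_i*p_{i-1} + p_{i-2}, q_i = a_i*q_{i-1} + q_{i-2} with p_{-2}=0, p_{-1}=1, q_{-2}=1, q_{-1}=0:
  i=0: a_0=8, p_0 = 8*1 + 0 = 8, q_0 = 8*0 + 1 = 1.
  i=1: a_1=5, p_1 = 5*8 + 1 = 41, q_1 = 5*1 + 0 = 5.
  i=2: a_2=2, p_2 = 2*41 + 8 = 90, q_2 = 2*5 + 1 = 11.
  i=3: a_3=5, p_3 = 5*90 + 41 = 491, q_3 = 5*11 + 5 = 60.

8/1, 41/5, 90/11, 491/60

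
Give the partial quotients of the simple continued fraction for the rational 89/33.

Run the Euclidean algorithm on 89 and 33; the successive quotients are the partial quotients a_0, a_1, ... (each step inverts the fractional part left over by the previous one):
  89 = 2*33 + 23, so a_0 = 2.
  33 = 1*23 + 10, so a_1 = 1.
  23 = 2*10 + 3, so a_2 = 2.
  10 = 3*3 + 1, so a_3 = 3.
  3 = 3*1 + 0, so a_4 = 3.
The remainder reaches 0 after 5 divisions, so the expansion has 5 partial quotients, read off in order.

[2; 1, 2, 3, 3]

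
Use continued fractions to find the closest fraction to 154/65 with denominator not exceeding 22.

45/19

Expand x = 154/65 as a continued fraction with the Euclidean algorithm:
  154 = 2*65 + 24, so a_0 = 2.
  65 = 2*24 + 17, so a_1 = 2.
  24 = 1*17 + 7, so a_2 = 1.
  17 = 2*7 + 3, so a_3 = 2.
  7 = 2*3 + 1, so a_4 = 2.
  3 = 3*1 + 0, so a_5 = 3.
so x = [2; 2, 1, 2, 2, 3].
Convergents (p_i = a_i*p_{i-1} + p_{i-2}, q_i = a_i*q_{i-1} + q_{i-2} with p_{-2}=0, p_{-1}=1, q_{-2}=1, q_{-1}=0), until the denominator exceeds 22:
  i=0: a_0=2, p_0 = 2*1 + 0 = 2, q_0 = 2*0 + 1 = 1.
  i=1: a_1=2, p_1 = 2*2 + 1 = 5, q_1 = 2*1 + 0 = 2.
  i=2: a_2=1, p_2 = 1*5 + 2 = 7, q_2 = 1*2 + 1 = 3.
  i=3: a_3=2, p_3 = 2*7 + 5 = 19, q_3 = 2*3 + 2 = 8.
  i=4: a_4=2, p_4 = 2*19 + 7 = 45, q_4 = 2*8 + 3 = 19.
  i=5: a_5=3, p_5 = 3*45 + 19 = 154, q_5 = 3*19 + 8 = 65.
q_5 = 65 > 22, so the last convergent with denominator <= 22 is p_4/q_4 = 45/19.
The closest fraction with denominator <= 22 is either p_4/q_4 or the intermediate fraction (k*p_4 + p_3)/(k*q_4 + q_3) with the largest k >= 1 whose denominator stays <= 22; these approach x as k grows, and every other convergent or intermediate fraction in range is farther away.
Largest k: floor((22 - q_3)/q_4) = floor((22 - 8)/19) = 0.
Since k = 0, no intermediate fraction beyond p_4/q_4 has denominator <= 22, so the convergent 45/19 is the closest (its error is |154*19 - 45*65|/(65*19) = 1/1235).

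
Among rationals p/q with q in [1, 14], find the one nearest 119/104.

8/7

Expand x = 119/104 as a continued fraction with the Euclidean algorithm:
  119 = 1*104 + 15, so a_0 = 1.
  104 = 6*15 + 14, so a_1 = 6.
  15 = 1*14 + 1, so a_2 = 1.
  14 = 14*1 + 0, so a_3 = 14.
so x = [1; 6, 1, 14].
Convergents (p_i = a_i*p_{i-1} + p_{i-2}, q_i = a_i*q_{i-1} + q_{i-2} with p_{-2}=0, p_{-1}=1, q_{-2}=1, q_{-1}=0), until the denominator exceeds 14:
  i=0: a_0=1, p_0 = 1*1 + 0 = 1, q_0 = 1*0 + 1 = 1.
  i=1: a_1=6, p_1 = 6*1 + 1 = 7, q_1 = 6*1 + 0 = 6.
  i=2: a_2=1, p_2 = 1*7 + 1 = 8, q_2 = 1*6 + 1 = 7.
  i=3: a_3=14, p_3 = 14*8 + 7 = 119, q_3 = 14*7 + 6 = 104.
q_3 = 104 > 14, so the last convergent with denominator <= 14 is p_2/q_2 = 8/7.
The closest fraction with denominator <= 14 is either p_2/q_2 or the intermediate fraction (k*p_2 + p_1)/(k*q_2 + q_1) with the largest k >= 1 whose denominator stays <= 14; these approach x as k grows, and every other convergent or intermediate fraction in range is farther away.
Largest k: floor((14 - q_1)/q_2) = floor((14 - 6)/7) = 1.
That gives (1*8 + 7)/(1*7 + 6) = 15/13.
Compare the errors: |x - 8/7| = |119*7 - 8*104|/(104*7) = 1/728, and |x - 15/13| = |119*13 - 15*104|/(104*13) = 13/1352.
Cross-multiplying, 1*1352 = 1352 < 9464 = 13*728, so 1/728 is smaller: the convergent 8/7 is closer to x than 15/13.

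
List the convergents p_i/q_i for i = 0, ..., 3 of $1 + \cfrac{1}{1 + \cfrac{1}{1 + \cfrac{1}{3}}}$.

1/1, 2/1, 3/2, 11/7

Using the convergent recurrence p_i = a_i*p_{i-1} + p_{i-2}, q_i = a_i*q_{i-1} + q_{i-2} with p_{-2}=0, p_{-1}=1, q_{-2}=1, q_{-1}=0:
  i=0: a_0=1, p_0 = 1*1 + 0 = 1, q_0 = 1*0 + 1 = 1.
  i=1: a_1=1, p_1 = 1*1 + 1 = 2, q_1 = 1*1 + 0 = 1.
  i=2: a_2=1, p_2 = 1*2 + 1 = 3, q_2 = 1*1 + 1 = 2.
  i=3: a_3=3, p_3 = 3*3 + 2 = 11, q_3 = 3*2 + 1 = 7.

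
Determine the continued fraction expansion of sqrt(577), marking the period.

[24; (48)]

Write x_i = (sqrt(577) + m_i)/d_i with (m_0, d_0) = (0, 1). a_0 = floor(sqrt(577)) = 24, since 24^2 = 576 <= 577 < 625 = 25^2.
Iterate m_{i+1} = d_i*a_i - m_i, d_{i+1} = (577 - m_{i+1}^2)/d_i, a_{i+1} = floor((a_0 + m_{i+1})/d_{i+1}):
  m_1 = 1*24 - 0 = 24, d_1 = (577 - 24^2)/1 = 1/1 = 1, a_1 = floor((24 + 24)/1) = 48.
  m_2 = 1*48 - 24 = 24, d_2 = (577 - 24^2)/1 = 1/1 = 1: (m_2, d_2) = (m_1, d_1) = (24, 1), so from here the quotient a_1 repeats; the period length is 1.
Hence the expansion of sqrt(577) is a_0 = 24 followed by the repeating block 48 (period 1).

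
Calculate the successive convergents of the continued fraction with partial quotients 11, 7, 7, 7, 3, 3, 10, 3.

Using the convergent recurrence p_i = a_i*p_{i-1} + p_{i-2}, q_i = a_i*q_{i-1} + q_{i-2} with p_{-2}=0, p_{-1}=1, q_{-2}=1, q_{-1}=0:
  i=0: a_0=11, p_0 = 11*1 + 0 = 11, q_0 = 11*0 + 1 = 1.
  i=1: a_1=7, p_1 = 7*11 + 1 = 78, q_1 = 7*1 + 0 = 7.
  i=2: a_2=7, p_2 = 7*78 + 11 = 557, q_2 = 7*7 + 1 = 50.
  i=3: a_3=7, p_3 = 7*557 + 78 = 3977, q_3 = 7*50 + 7 = 357.
  i=4: a_4=3, p_4 = 3*3977 + 557 = 12488, q_4 = 3*357 + 50 = 1121.
  i=5: a_5=3, p_5 = 3*12488 + 3977 = 41441, q_5 = 3*1121 + 357 = 3720.
  i=6: a_6=10, p_6 = 10*41441 + 12488 = 426898, q_6 = 10*3720 + 1121 = 38321.
  i=7: a_7=3, p_7 = 3*426898 + 41441 = 1322135, q_7 = 3*38321 + 3720 = 118683.

11/1, 78/7, 557/50, 3977/357, 12488/1121, 41441/3720, 426898/38321, 1322135/118683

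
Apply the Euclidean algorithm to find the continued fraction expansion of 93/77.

Run the Euclidean algorithm on 93 and 77; the successive quotients are the partial quotients a_0, a_1, ... (each step inverts the fractional part left over by the previous one):
  93 = 1*77 + 16, so a_0 = 1.
  77 = 4*16 + 13, so a_1 = 4.
  16 = 1*13 + 3, so a_2 = 1.
  13 = 4*3 + 1, so a_3 = 4.
  3 = 3*1 + 0, so a_4 = 3.
The remainder reaches 0 after 5 divisions, so the expansion has 5 partial quotients, read off in order.

[1; 4, 1, 4, 3]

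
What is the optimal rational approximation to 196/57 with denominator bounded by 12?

Expand x = 196/57 as a continued fraction with the Euclidean algorithm:
  196 = 3*57 + 25, so a_0 = 3.
  57 = 2*25 + 7, so a_1 = 2.
  25 = 3*7 + 4, so a_2 = 3.
  7 = 1*4 + 3, so a_3 = 1.
  4 = 1*3 + 1, so a_4 = 1.
  3 = 3*1 + 0, so a_5 = 3.
so x = [3; 2, 3, 1, 1, 3].
Convergents (p_i = a_i*p_{i-1} + p_{i-2}, q_i = a_i*q_{i-1} + q_{i-2} with p_{-2}=0, p_{-1}=1, q_{-2}=1, q_{-1}=0), until the denominator exceeds 12:
  i=0: a_0=3, p_0 = 3*1 + 0 = 3, q_0 = 3*0 + 1 = 1.
  i=1: a_1=2, p_1 = 2*3 + 1 = 7, q_1 = 2*1 + 0 = 2.
  i=2: a_2=3, p_2 = 3*7 + 3 = 24, q_2 = 3*2 + 1 = 7.
  i=3: a_3=1, p_3 = 1*24 + 7 = 31, q_3 = 1*7 + 2 = 9.
  i=4: a_4=1, p_4 = 1*31 + 24 = 55, q_4 = 1*9 + 7 = 16.
q_4 = 16 > 12, so the last convergent with denominator <= 12 is p_3/q_3 = 31/9.
The closest fraction with denominator <= 12 is either p_3/q_3 or the intermediate fraction (k*p_3 + p_2)/(k*q_3 + q_2) with the largest k >= 1 whose denominator stays <= 12; these approach x as k grows, and every other convergent or intermediate fraction in range is farther away.
Largest k: floor((12 - q_2)/q_3) = floor((12 - 7)/9) = 0.
Since k = 0, no intermediate fraction beyond p_3/q_3 has denominator <= 12, so the convergent 31/9 is the closest (its error is |196*9 - 31*57|/(57*9) = 3/513).

31/9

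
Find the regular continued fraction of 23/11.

[2; 11]

Run the Euclidean algorithm on 23 and 11; the successive quotients are the partial quotients a_0, a_1, ... (each step inverts the fractional part left over by the previous one):
  23 = 2*11 + 1, so a_0 = 2.
  11 = 11*1 + 0, so a_1 = 11.
The remainder reaches 0 after 2 divisions, so the expansion has 2 partial quotients, read off in order.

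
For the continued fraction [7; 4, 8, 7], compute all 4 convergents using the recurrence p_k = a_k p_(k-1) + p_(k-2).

7/1, 29/4, 239/33, 1702/235

Using the convergent recurrence p_i = a_i*p_{i-1} + p_{i-2}, q_i = a_i*q_{i-1} + q_{i-2} with p_{-2}=0, p_{-1}=1, q_{-2}=1, q_{-1}=0:
  i=0: a_0=7, p_0 = 7*1 + 0 = 7, q_0 = 7*0 + 1 = 1.
  i=1: a_1=4, p_1 = 4*7 + 1 = 29, q_1 = 4*1 + 0 = 4.
  i=2: a_2=8, p_2 = 8*29 + 7 = 239, q_2 = 8*4 + 1 = 33.
  i=3: a_3=7, p_3 = 7*239 + 29 = 1702, q_3 = 7*33 + 4 = 235.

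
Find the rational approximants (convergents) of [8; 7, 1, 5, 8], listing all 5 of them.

Using the convergent recurrence p_i = a_i*p_{i-1} + p_{i-2}, q_i = a_i*q_{i-1} + q_{i-2} with p_{-2}=0, p_{-1}=1, q_{-2}=1, q_{-1}=0:
  i=0: a_0=8, p_0 = 8*1 + 0 = 8, q_0 = 8*0 + 1 = 1.
  i=1: a_1=7, p_1 = 7*8 + 1 = 57, q_1 = 7*1 + 0 = 7.
  i=2: a_2=1, p_2 = 1*57 + 8 = 65, q_2 = 1*7 + 1 = 8.
  i=3: a_3=5, p_3 = 5*65 + 57 = 382, q_3 = 5*8 + 7 = 47.
  i=4: a_4=8, p_4 = 8*382 + 65 = 3121, q_4 = 8*47 + 8 = 384.

8/1, 57/7, 65/8, 382/47, 3121/384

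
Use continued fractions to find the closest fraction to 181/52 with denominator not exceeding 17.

59/17

Expand x = 181/52 as a continued fraction with the Euclidean algorithm:
  181 = 3*52 + 25, so a_0 = 3.
  52 = 2*25 + 2, so a_1 = 2.
  25 = 12*2 + 1, so a_2 = 12.
  2 = 2*1 + 0, so a_3 = 2.
so x = [3; 2, 12, 2].
Convergents (p_i = a_i*p_{i-1} + p_{i-2}, q_i = a_i*q_{i-1} + q_{i-2} with p_{-2}=0, p_{-1}=1, q_{-2}=1, q_{-1}=0), until the denominator exceeds 17:
  i=0: a_0=3, p_0 = 3*1 + 0 = 3, q_0 = 3*0 + 1 = 1.
  i=1: a_1=2, p_1 = 2*3 + 1 = 7, q_1 = 2*1 + 0 = 2.
  i=2: a_2=12, p_2 = 12*7 + 3 = 87, q_2 = 12*2 + 1 = 25.
q_2 = 25 > 17, so the last convergent with denominator <= 17 is p_1/q_1 = 7/2.
The closest fraction with denominator <= 17 is either p_1/q_1 or the intermediate fraction (k*p_1 + p_0)/(k*q_1 + q_0) with the largest k >= 1 whose denominator stays <= 17; these approach x as k grows, and every other convergent or intermediate fraction in range is farther away.
Largest k: floor((17 - q_0)/q_1) = floor((17 - 1)/2) = 8.
That gives (8*7 + 3)/(8*2 + 1) = 59/17.
Compare the errors: |x - 7/2| = |181*2 - 7*52|/(52*2) = 2/104, and |x - 59/17| = |181*17 - 59*52|/(52*17) = 9/884.
Cross-multiplying, 9*104 = 936 < 1768 = 2*884, so 9/884 is smaller: the intermediate fraction 59/17 is closer to x than 7/2.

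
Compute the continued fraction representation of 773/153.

[5; 19, 8]

Run the Euclidean algorithm on 773 and 153; the successive quotients are the partial quotients a_0, a_1, ... (each step inverts the fractional part left over by the previous one):
  773 = 5*153 + 8, so a_0 = 5.
  153 = 19*8 + 1, so a_1 = 19.
  8 = 8*1 + 0, so a_2 = 8.
The remainder reaches 0 after 3 divisions, so the expansion has 3 partial quotients, read off in order.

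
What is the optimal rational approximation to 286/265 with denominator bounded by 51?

41/38

Expand x = 286/265 as a continued fraction with the Euclidean algorithm:
  286 = 1*265 + 21, so a_0 = 1.
  265 = 12*21 + 13, so a_1 = 12.
  21 = 1*13 + 8, so a_2 = 1.
  13 = 1*8 + 5, so a_3 = 1.
  8 = 1*5 + 3, so a_4 = 1.
  5 = 1*3 + 2, so a_5 = 1.
  3 = 1*2 + 1, so a_6 = 1.
  2 = 2*1 + 0, so a_7 = 2.
so x = [1; 12, 1, 1, 1, 1, 1, 2].
Convergents (p_i = a_i*p_{i-1} + p_{i-2}, q_i = a_i*q_{i-1} + q_{i-2} with p_{-2}=0, p_{-1}=1, q_{-2}=1, q_{-1}=0), until the denominator exceeds 51:
  i=0: a_0=1, p_0 = 1*1 + 0 = 1, q_0 = 1*0 + 1 = 1.
  i=1: a_1=12, p_1 = 12*1 + 1 = 13, q_1 = 12*1 + 0 = 12.
  i=2: a_2=1, p_2 = 1*13 + 1 = 14, q_2 = 1*12 + 1 = 13.
  i=3: a_3=1, p_3 = 1*14 + 13 = 27, q_3 = 1*13 + 12 = 25.
  i=4: a_4=1, p_4 = 1*27 + 14 = 41, q_4 = 1*25 + 13 = 38.
  i=5: a_5=1, p_5 = 1*41 + 27 = 68, q_5 = 1*38 + 25 = 63.
q_5 = 63 > 51, so the last convergent with denominator <= 51 is p_4/q_4 = 41/38.
The closest fraction with denominator <= 51 is either p_4/q_4 or the intermediate fraction (k*p_4 + p_3)/(k*q_4 + q_3) with the largest k >= 1 whose denominator stays <= 51; these approach x as k grows, and every other convergent or intermediate fraction in range is farther away.
Largest k: floor((51 - q_3)/q_4) = floor((51 - 25)/38) = 0.
Since k = 0, no intermediate fraction beyond p_4/q_4 has denominator <= 51, so the convergent 41/38 is the closest (its error is |286*38 - 41*265|/(265*38) = 3/10070).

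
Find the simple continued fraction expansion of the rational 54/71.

Run the Euclidean algorithm on 54 and 71; the successive quotients are the partial quotients a_0, a_1, ... (each step inverts the fractional part left over by the previous one):
  54 = 0*71 + 54, so a_0 = 0.
  71 = 1*54 + 17, so a_1 = 1.
  54 = 3*17 + 3, so a_2 = 3.
  17 = 5*3 + 2, so a_3 = 5.
  3 = 1*2 + 1, so a_4 = 1.
  2 = 2*1 + 0, so a_5 = 2.
The remainder reaches 0 after 6 divisions, so the expansion has 6 partial quotients, read off in order.

[0; 1, 3, 5, 1, 2]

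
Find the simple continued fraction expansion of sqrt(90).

Write x_i = (sqrt(90) + m_i)/d_i with (m_0, d_0) = (0, 1). a_0 = floor(sqrt(90)) = 9, since 9^2 = 81 <= 90 < 100 = 10^2.
Iterate m_{i+1} = d_i*a_i - m_i, d_{i+1} = (90 - m_{i+1}^2)/d_i, a_{i+1} = floor((a_0 + m_{i+1})/d_{i+1}):
  m_1 = 1*9 - 0 = 9, d_1 = (90 - 9^2)/1 = 9/1 = 9, a_1 = floor((9 + 9)/9) = 2.
  m_2 = 9*2 - 9 = 9, d_2 = (90 - 9^2)/9 = 9/9 = 1, a_2 = floor((9 + 9)/1) = 18.
  m_3 = 1*18 - 9 = 9, d_3 = (90 - 9^2)/1 = 9/1 = 9: (m_3, d_3) = (m_1, d_1) = (9, 9), so from here the quotients repeat a_1, a_2; the period length is 2.
Hence the expansion of sqrt(90) is a_0 = 9 followed by the repeating block 2, 18 (period 2).

[9; (2, 18)]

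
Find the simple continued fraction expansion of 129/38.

[3; 2, 1, 1, 7]

Run the Euclidean algorithm on 129 and 38; the successive quotients are the partial quotients a_0, a_1, ... (each step inverts the fractional part left over by the previous one):
  129 = 3*38 + 15, so a_0 = 3.
  38 = 2*15 + 8, so a_1 = 2.
  15 = 1*8 + 7, so a_2 = 1.
  8 = 1*7 + 1, so a_3 = 1.
  7 = 7*1 + 0, so a_4 = 7.
The remainder reaches 0 after 5 divisions, so the expansion has 5 partial quotients, read off in order.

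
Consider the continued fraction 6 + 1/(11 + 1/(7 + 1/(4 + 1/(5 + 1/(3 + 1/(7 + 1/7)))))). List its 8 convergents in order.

Using the convergent recurrence p_i = a_i*p_{i-1} + p_{i-2}, q_i = a_i*q_{i-1} + q_{i-2} with p_{-2}=0, p_{-1}=1, q_{-2}=1, q_{-1}=0:
  i=0: a_0=6, p_0 = 6*1 + 0 = 6, q_0 = 6*0 + 1 = 1.
  i=1: a_1=11, p_1 = 11*6 + 1 = 67, q_1 = 11*1 + 0 = 11.
  i=2: a_2=7, p_2 = 7*67 + 6 = 475, q_2 = 7*11 + 1 = 78.
  i=3: a_3=4, p_3 = 4*475 + 67 = 1967, q_3 = 4*78 + 11 = 323.
  i=4: a_4=5, p_4 = 5*1967 + 475 = 10310, q_4 = 5*323 + 78 = 1693.
  i=5: a_5=3, p_5 = 3*10310 + 1967 = 32897, q_5 = 3*1693 + 323 = 5402.
  i=6: a_6=7, p_6 = 7*32897 + 10310 = 240589, q_6 = 7*5402 + 1693 = 39507.
  i=7: a_7=7, p_7 = 7*240589 + 32897 = 1717020, q_7 = 7*39507 + 5402 = 281951.

6/1, 67/11, 475/78, 1967/323, 10310/1693, 32897/5402, 240589/39507, 1717020/281951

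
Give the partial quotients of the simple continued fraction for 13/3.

[4; 3]

Run the Euclidean algorithm on 13 and 3; the successive quotients are the partial quotients a_0, a_1, ... (each step inverts the fractional part left over by the previous one):
  13 = 4*3 + 1, so a_0 = 4.
  3 = 3*1 + 0, so a_1 = 3.
The remainder reaches 0 after 2 divisions, so the expansion has 2 partial quotients, read off in order.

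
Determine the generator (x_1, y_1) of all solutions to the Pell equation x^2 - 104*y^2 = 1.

First expand sqrt(104) as a continued fraction. With x_i = (sqrt(104) + m_i)/d_i and (m_0, d_0) = (0, 1): a_0 = floor(sqrt(104)) = 10, since 10^2 = 100 <= 104 < 121 = 11^2.
Iterate m_{i+1} = d_i*a_i - m_i, d_{i+1} = (104 - m_{i+1}^2)/d_i, a_{i+1} = floor((a_0 + m_{i+1})/d_{i+1}):
  m_1 = 1*10 - 0 = 10, d_1 = (104 - 10^2)/1 = 4/1 = 4, a_1 = floor((10 + 10)/4) = 5.
  m_2 = 4*5 - 10 = 10, d_2 = (104 - 10^2)/4 = 4/4 = 1, a_2 = floor((10 + 10)/1) = 20.
  m_3 = 1*20 - 10 = 10, d_3 = (104 - 10^2)/1 = 4/1 = 4: (m_3, d_3) = (m_1, d_1) = (10, 4), so from here the quotients repeat a_1, a_2; the period length is 2.
So sqrt(104) = [10; (5, 20)] with period length k = 2.
k is even, so the fundamental solution of x^2 - 104y^2 = 1 is (p_{k-1}, q_{k-1}) = (p_1, q_1); compute convergents through index 1.
Convergents (p_i = a_i*p_{i-1} + p_{i-2}, q_i = a_i*q_{i-1} + q_{i-2} with p_{-2}=0, p_{-1}=1, q_{-2}=1, q_{-1}=0):
  i=0: a_0=10, p_0 = 10*1 + 0 = 10, q_0 = 10*0 + 1 = 1.
  i=1: a_1=5, p_1 = 5*10 + 1 = 51, q_1 = 5*1 + 0 = 5.
Check: 51^2 - 104*5^2 = 2601 - 2600 = 1, so (x, y) = (51, 5) solves the equation, and by the theorem it is the least positive solution.

(x, y) = (51, 5)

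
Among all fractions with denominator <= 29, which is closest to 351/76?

97/21

Expand x = 351/76 as a continued fraction with the Euclidean algorithm:
  351 = 4*76 + 47, so a_0 = 4.
  76 = 1*47 + 29, so a_1 = 1.
  47 = 1*29 + 18, so a_2 = 1.
  29 = 1*18 + 11, so a_3 = 1.
  18 = 1*11 + 7, so a_4 = 1.
  11 = 1*7 + 4, so a_5 = 1.
  7 = 1*4 + 3, so a_6 = 1.
  4 = 1*3 + 1, so a_7 = 1.
  3 = 3*1 + 0, so a_8 = 3.
so x = [4; 1, 1, 1, 1, 1, 1, 1, 3].
Convergents (p_i = a_i*p_{i-1} + p_{i-2}, q_i = a_i*q_{i-1} + q_{i-2} with p_{-2}=0, p_{-1}=1, q_{-2}=1, q_{-1}=0), until the denominator exceeds 29:
  i=0: a_0=4, p_0 = 4*1 + 0 = 4, q_0 = 4*0 + 1 = 1.
  i=1: a_1=1, p_1 = 1*4 + 1 = 5, q_1 = 1*1 + 0 = 1.
  i=2: a_2=1, p_2 = 1*5 + 4 = 9, q_2 = 1*1 + 1 = 2.
  i=3: a_3=1, p_3 = 1*9 + 5 = 14, q_3 = 1*2 + 1 = 3.
  i=4: a_4=1, p_4 = 1*14 + 9 = 23, q_4 = 1*3 + 2 = 5.
  i=5: a_5=1, p_5 = 1*23 + 14 = 37, q_5 = 1*5 + 3 = 8.
  i=6: a_6=1, p_6 = 1*37 + 23 = 60, q_6 = 1*8 + 5 = 13.
  i=7: a_7=1, p_7 = 1*60 + 37 = 97, q_7 = 1*13 + 8 = 21.
  i=8: a_8=3, p_8 = 3*97 + 60 = 351, q_8 = 3*21 + 13 = 76.
q_8 = 76 > 29, so the last convergent with denominator <= 29 is p_7/q_7 = 97/21.
The closest fraction with denominator <= 29 is either p_7/q_7 or the intermediate fraction (k*p_7 + p_6)/(k*q_7 + q_6) with the largest k >= 1 whose denominator stays <= 29; these approach x as k grows, and every other convergent or intermediate fraction in range is farther away.
Largest k: floor((29 - q_6)/q_7) = floor((29 - 13)/21) = 0.
Since k = 0, no intermediate fraction beyond p_7/q_7 has denominator <= 29, so the convergent 97/21 is the closest (its error is |351*21 - 97*76|/(76*21) = 1/1596).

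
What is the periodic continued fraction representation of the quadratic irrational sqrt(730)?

[27; (54)]

Write x_i = (sqrt(730) + m_i)/d_i with (m_0, d_0) = (0, 1). a_0 = floor(sqrt(730)) = 27, since 27^2 = 729 <= 730 < 784 = 28^2.
Iterate m_{i+1} = d_i*a_i - m_i, d_{i+1} = (730 - m_{i+1}^2)/d_i, a_{i+1} = floor((a_0 + m_{i+1})/d_{i+1}):
  m_1 = 1*27 - 0 = 27, d_1 = (730 - 27^2)/1 = 1/1 = 1, a_1 = floor((27 + 27)/1) = 54.
  m_2 = 1*54 - 27 = 27, d_2 = (730 - 27^2)/1 = 1/1 = 1: (m_2, d_2) = (m_1, d_1) = (27, 1), so from here the quotient a_1 repeats; the period length is 1.
Hence the expansion of sqrt(730) is a_0 = 27 followed by the repeating block 54 (period 1).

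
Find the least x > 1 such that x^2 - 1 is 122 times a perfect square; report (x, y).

First expand sqrt(122) as a continued fraction. With x_i = (sqrt(122) + m_i)/d_i and (m_0, d_0) = (0, 1): a_0 = floor(sqrt(122)) = 11, since 11^2 = 121 <= 122 < 144 = 12^2.
Iterate m_{i+1} = d_i*a_i - m_i, d_{i+1} = (122 - m_{i+1}^2)/d_i, a_{i+1} = floor((a_0 + m_{i+1})/d_{i+1}):
  m_1 = 1*11 - 0 = 11, d_1 = (122 - 11^2)/1 = 1/1 = 1, a_1 = floor((11 + 11)/1) = 22.
  m_2 = 1*22 - 11 = 11, d_2 = (122 - 11^2)/1 = 1/1 = 1: (m_2, d_2) = (m_1, d_1) = (11, 1), so from here the quotient a_1 repeats; the period length is 1.
So sqrt(122) = [11; (22)] with period length k = 1.
k is odd, so (p_{k-1}, q_{k-1}) only solves x^2 - 122y^2 = -1 and the fundamental solution of x^2 - 122y^2 = 1 is (p_{2k-1}, q_{2k-1}) = (p_1, q_1); compute convergents through index 1, running through the period twice.
Convergents (p_i = a_i*p_{i-1} + p_{i-2}, q_i = a_i*q_{i-1} + q_{i-2} with p_{-2}=0, p_{-1}=1, q_{-2}=1, q_{-1}=0):
  i=0: a_0=11, p_0 = 11*1 + 0 = 11, q_0 = 11*0 + 1 = 1.
  i=1: a_1=22, p_1 = 22*11 + 1 = 243, q_1 = 22*1 + 0 = 22.
Indeed p_0^2 - 122*q_0^2 = 121 - 122 = -1, not +1.
Check: 243^2 - 122*22^2 = 59049 - 59048 = 1, so (x, y) = (243, 22) solves the equation, and by the theorem it is the least positive solution.

(x, y) = (243, 22)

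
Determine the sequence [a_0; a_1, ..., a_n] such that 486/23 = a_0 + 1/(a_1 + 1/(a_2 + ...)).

Run the Euclidean algorithm on 486 and 23; the successive quotients are the partial quotients a_0, a_1, ... (each step inverts the fractional part left over by the previous one):
  486 = 21*23 + 3, so a_0 = 21.
  23 = 7*3 + 2, so a_1 = 7.
  3 = 1*2 + 1, so a_2 = 1.
  2 = 2*1 + 0, so a_3 = 2.
The remainder reaches 0 after 4 divisions, so the expansion has 4 partial quotients, read off in order.

[21; 7, 1, 2]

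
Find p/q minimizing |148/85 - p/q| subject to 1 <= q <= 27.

Expand x = 148/85 as a continued fraction with the Euclidean algorithm:
  148 = 1*85 + 63, so a_0 = 1.
  85 = 1*63 + 22, so a_1 = 1.
  63 = 2*22 + 19, so a_2 = 2.
  22 = 1*19 + 3, so a_3 = 1.
  19 = 6*3 + 1, so a_4 = 6.
  3 = 3*1 + 0, so a_5 = 3.
so x = [1; 1, 2, 1, 6, 3].
Convergents (p_i = a_i*p_{i-1} + p_{i-2}, q_i = a_i*q_{i-1} + q_{i-2} with p_{-2}=0, p_{-1}=1, q_{-2}=1, q_{-1}=0), until the denominator exceeds 27:
  i=0: a_0=1, p_0 = 1*1 + 0 = 1, q_0 = 1*0 + 1 = 1.
  i=1: a_1=1, p_1 = 1*1 + 1 = 2, q_1 = 1*1 + 0 = 1.
  i=2: a_2=2, p_2 = 2*2 + 1 = 5, q_2 = 2*1 + 1 = 3.
  i=3: a_3=1, p_3 = 1*5 + 2 = 7, q_3 = 1*3 + 1 = 4.
  i=4: a_4=6, p_4 = 6*7 + 5 = 47, q_4 = 6*4 + 3 = 27.
  i=5: a_5=3, p_5 = 3*47 + 7 = 148, q_5 = 3*27 + 4 = 85.
q_5 = 85 > 27, so the last convergent with denominator <= 27 is p_4/q_4 = 47/27.
The closest fraction with denominator <= 27 is either p_4/q_4 or the intermediate fraction (k*p_4 + p_3)/(k*q_4 + q_3) with the largest k >= 1 whose denominator stays <= 27; these approach x as k grows, and every other convergent or intermediate fraction in range is farther away.
Largest k: floor((27 - q_3)/q_4) = floor((27 - 4)/27) = 0.
Since k = 0, no intermediate fraction beyond p_4/q_4 has denominator <= 27, so the convergent 47/27 is the closest (its error is |148*27 - 47*85|/(85*27) = 1/2295).

47/27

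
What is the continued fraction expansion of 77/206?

[0; 2, 1, 2, 12, 2]

Run the Euclidean algorithm on 77 and 206; the successive quotients are the partial quotients a_0, a_1, ... (each step inverts the fractional part left over by the previous one):
  77 = 0*206 + 77, so a_0 = 0.
  206 = 2*77 + 52, so a_1 = 2.
  77 = 1*52 + 25, so a_2 = 1.
  52 = 2*25 + 2, so a_3 = 2.
  25 = 12*2 + 1, so a_4 = 12.
  2 = 2*1 + 0, so a_5 = 2.
The remainder reaches 0 after 6 divisions, so the expansion has 6 partial quotients, read off in order.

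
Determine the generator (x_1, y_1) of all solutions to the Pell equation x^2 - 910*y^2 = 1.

First expand sqrt(910) as a continued fraction. With x_i = (sqrt(910) + m_i)/d_i and (m_0, d_0) = (0, 1): a_0 = floor(sqrt(910)) = 30, since 30^2 = 900 <= 910 < 961 = 31^2.
Iterate m_{i+1} = d_i*a_i - m_i, d_{i+1} = (910 - m_{i+1}^2)/d_i, a_{i+1} = floor((a_0 + m_{i+1})/d_{i+1}):
  m_1 = 1*30 - 0 = 30, d_1 = (910 - 30^2)/1 = 10/1 = 10, a_1 = floor((30 + 30)/10) = 6.
  m_2 = 10*6 - 30 = 30, d_2 = (910 - 30^2)/10 = 10/10 = 1, a_2 = floor((30 + 30)/1) = 60.
  m_3 = 1*60 - 30 = 30, d_3 = (910 - 30^2)/1 = 10/1 = 10: (m_3, d_3) = (m_1, d_1) = (30, 10), so from here the quotients repeat a_1, a_2; the period length is 2.
So sqrt(910) = [30; (6, 60)] with period length k = 2.
k is even, so the fundamental solution of x^2 - 910y^2 = 1 is (p_{k-1}, q_{k-1}) = (p_1, q_1); compute convergents through index 1.
Convergents (p_i = a_i*p_{i-1} + p_{i-2}, q_i = a_i*q_{i-1} + q_{i-2} with p_{-2}=0, p_{-1}=1, q_{-2}=1, q_{-1}=0):
  i=0: a_0=30, p_0 = 30*1 + 0 = 30, q_0 = 30*0 + 1 = 1.
  i=1: a_1=6, p_1 = 6*30 + 1 = 181, q_1 = 6*1 + 0 = 6.
Check: 181^2 - 910*6^2 = 32761 - 32760 = 1, so (x, y) = (181, 6) solves the equation, and by the theorem it is the least positive solution.

(x, y) = (181, 6)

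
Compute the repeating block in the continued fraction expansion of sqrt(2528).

[50; (3, 1, 1, 2, 1, 1, 3, 100)]

Write x_i = (sqrt(2528) + m_i)/d_i with (m_0, d_0) = (0, 1). a_0 = floor(sqrt(2528)) = 50, since 50^2 = 2500 <= 2528 < 2601 = 51^2.
Iterate m_{i+1} = d_i*a_i - m_i, d_{i+1} = (2528 - m_{i+1}^2)/d_i, a_{i+1} = floor((a_0 + m_{i+1})/d_{i+1}):
  m_1 = 1*50 - 0 = 50, d_1 = (2528 - 50^2)/1 = 28/1 = 28, a_1 = floor((50 + 50)/28) = 3.
  m_2 = 28*3 - 50 = 34, d_2 = (2528 - 34^2)/28 = 1372/28 = 49, a_2 = floor((50 + 34)/49) = 1.
  m_3 = 49*1 - 34 = 15, d_3 = (2528 - 15^2)/49 = 2303/49 = 47, a_3 = floor((50 + 15)/47) = 1.
  m_4 = 47*1 - 15 = 32, d_4 = (2528 - 32^2)/47 = 1504/47 = 32, a_4 = floor((50 + 32)/32) = 2.
  m_5 = 32*2 - 32 = 32, d_5 = (2528 - 32^2)/32 = 1504/32 = 47, a_5 = floor((50 + 32)/47) = 1.
  m_6 = 47*1 - 32 = 15, d_6 = (2528 - 15^2)/47 = 2303/47 = 49, a_6 = floor((50 + 15)/49) = 1.
  m_7 = 49*1 - 15 = 34, d_7 = (2528 - 34^2)/49 = 1372/49 = 28, a_7 = floor((50 + 34)/28) = 3.
  m_8 = 28*3 - 34 = 50, d_8 = (2528 - 50^2)/28 = 28/28 = 1, a_8 = floor((50 + 50)/1) = 100.
  m_9 = 1*100 - 50 = 50, d_9 = (2528 - 50^2)/1 = 28/1 = 28: (m_9, d_9) = (m_1, d_1) = (50, 28), so from here the quotients repeat a_1, ..., a_8; the period length is 8.
Hence the expansion of sqrt(2528) is a_0 = 50 followed by the repeating block 3, 1, 1, 2, 1, 1, 3, 100 (period 8).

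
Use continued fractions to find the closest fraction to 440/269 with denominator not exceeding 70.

18/11

Expand x = 440/269 as a continued fraction with the Euclidean algorithm:
  440 = 1*269 + 171, so a_0 = 1.
  269 = 1*171 + 98, so a_1 = 1.
  171 = 1*98 + 73, so a_2 = 1.
  98 = 1*73 + 25, so a_3 = 1.
  73 = 2*25 + 23, so a_4 = 2.
  25 = 1*23 + 2, so a_5 = 1.
  23 = 11*2 + 1, so a_6 = 11.
  2 = 2*1 + 0, so a_7 = 2.
so x = [1; 1, 1, 1, 2, 1, 11, 2].
Convergents (p_i = a_i*p_{i-1} + p_{i-2}, q_i = a_i*q_{i-1} + q_{i-2} with p_{-2}=0, p_{-1}=1, q_{-2}=1, q_{-1}=0), until the denominator exceeds 70:
  i=0: a_0=1, p_0 = 1*1 + 0 = 1, q_0 = 1*0 + 1 = 1.
  i=1: a_1=1, p_1 = 1*1 + 1 = 2, q_1 = 1*1 + 0 = 1.
  i=2: a_2=1, p_2 = 1*2 + 1 = 3, q_2 = 1*1 + 1 = 2.
  i=3: a_3=1, p_3 = 1*3 + 2 = 5, q_3 = 1*2 + 1 = 3.
  i=4: a_4=2, p_4 = 2*5 + 3 = 13, q_4 = 2*3 + 2 = 8.
  i=5: a_5=1, p_5 = 1*13 + 5 = 18, q_5 = 1*8 + 3 = 11.
  i=6: a_6=11, p_6 = 11*18 + 13 = 211, q_6 = 11*11 + 8 = 129.
q_6 = 129 > 70, so the last convergent with denominator <= 70 is p_5/q_5 = 18/11.
The closest fraction with denominator <= 70 is either p_5/q_5 or the intermediate fraction (k*p_5 + p_4)/(k*q_5 + q_4) with the largest k >= 1 whose denominator stays <= 70; these approach x as k grows, and every other convergent or intermediate fraction in range is farther away.
Largest k: floor((70 - q_4)/q_5) = floor((70 - 8)/11) = 5.
That gives (5*18 + 13)/(5*11 + 8) = 103/63.
Compare the errors: |x - 18/11| = |440*11 - 18*269|/(269*11) = 2/2959, and |x - 103/63| = |440*63 - 103*269|/(269*63) = 13/16947.
Cross-multiplying, 2*16947 = 33894 < 38467 = 13*2959, so 2/2959 is smaller: the convergent 18/11 is closer to x than 103/63.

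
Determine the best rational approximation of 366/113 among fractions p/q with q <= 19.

55/17

Expand x = 366/113 as a continued fraction with the Euclidean algorithm:
  366 = 3*113 + 27, so a_0 = 3.
  113 = 4*27 + 5, so a_1 = 4.
  27 = 5*5 + 2, so a_2 = 5.
  5 = 2*2 + 1, so a_3 = 2.
  2 = 2*1 + 0, so a_4 = 2.
so x = [3; 4, 5, 2, 2].
Convergents (p_i = a_i*p_{i-1} + p_{i-2}, q_i = a_i*q_{i-1} + q_{i-2} with p_{-2}=0, p_{-1}=1, q_{-2}=1, q_{-1}=0), until the denominator exceeds 19:
  i=0: a_0=3, p_0 = 3*1 + 0 = 3, q_0 = 3*0 + 1 = 1.
  i=1: a_1=4, p_1 = 4*3 + 1 = 13, q_1 = 4*1 + 0 = 4.
  i=2: a_2=5, p_2 = 5*13 + 3 = 68, q_2 = 5*4 + 1 = 21.
q_2 = 21 > 19, so the last convergent with denominator <= 19 is p_1/q_1 = 13/4.
The closest fraction with denominator <= 19 is either p_1/q_1 or the intermediate fraction (k*p_1 + p_0)/(k*q_1 + q_0) with the largest k >= 1 whose denominator stays <= 19; these approach x as k grows, and every other convergent or intermediate fraction in range is farther away.
Largest k: floor((19 - q_0)/q_1) = floor((19 - 1)/4) = 4.
That gives (4*13 + 3)/(4*4 + 1) = 55/17.
Compare the errors: |x - 13/4| = |366*4 - 13*113|/(113*4) = 5/452, and |x - 55/17| = |366*17 - 55*113|/(113*17) = 7/1921.
Cross-multiplying, 7*452 = 3164 < 9605 = 5*1921, so 7/1921 is smaller: the intermediate fraction 55/17 is closer to x than 13/4.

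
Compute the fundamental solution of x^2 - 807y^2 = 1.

(x, y) = (51841948, 1824923)

First expand sqrt(807) as a continued fraction. With x_i = (sqrt(807) + m_i)/d_i and (m_0, d_0) = (0, 1): a_0 = floor(sqrt(807)) = 28, since 28^2 = 784 <= 807 < 841 = 29^2.
Iterate m_{i+1} = d_i*a_i - m_i, d_{i+1} = (807 - m_{i+1}^2)/d_i, a_{i+1} = floor((a_0 + m_{i+1})/d_{i+1}):
  m_1 = 1*28 - 0 = 28, d_1 = (807 - 28^2)/1 = 23/1 = 23, a_1 = floor((28 + 28)/23) = 2.
  m_2 = 23*2 - 28 = 18, d_2 = (807 - 18^2)/23 = 483/23 = 21, a_2 = floor((28 + 18)/21) = 2.
  m_3 = 21*2 - 18 = 24, d_3 = (807 - 24^2)/21 = 231/21 = 11, a_3 = floor((28 + 24)/11) = 4.
  m_4 = 11*4 - 24 = 20, d_4 = (807 - 20^2)/11 = 407/11 = 37, a_4 = floor((28 + 20)/37) = 1.
  m_5 = 37*1 - 20 = 17, d_5 = (807 - 17^2)/37 = 518/37 = 14, a_5 = floor((28 + 17)/14) = 3.
  m_6 = 14*3 - 17 = 25, d_6 = (807 - 25^2)/14 = 182/14 = 13, a_6 = floor((28 + 25)/13) = 4.
  m_7 = 13*4 - 25 = 27, d_7 = (807 - 27^2)/13 = 78/13 = 6, a_7 = floor((28 + 27)/6) = 9.
  m_8 = 6*9 - 27 = 27, d_8 = (807 - 27^2)/6 = 78/6 = 13, a_8 = floor((28 + 27)/13) = 4.
  m_9 = 13*4 - 27 = 25, d_9 = (807 - 25^2)/13 = 182/13 = 14, a_9 = floor((28 + 25)/14) = 3.
  m_10 = 14*3 - 25 = 17, d_10 = (807 - 17^2)/14 = 518/14 = 37, a_10 = floor((28 + 17)/37) = 1.
  m_11 = 37*1 - 17 = 20, d_11 = (807 - 20^2)/37 = 407/37 = 11, a_11 = floor((28 + 20)/11) = 4.
  m_12 = 11*4 - 20 = 24, d_12 = (807 - 24^2)/11 = 231/11 = 21, a_12 = floor((28 + 24)/21) = 2.
  m_13 = 21*2 - 24 = 18, d_13 = (807 - 18^2)/21 = 483/21 = 23, a_13 = floor((28 + 18)/23) = 2.
  m_14 = 23*2 - 18 = 28, d_14 = (807 - 28^2)/23 = 23/23 = 1, a_14 = floor((28 + 28)/1) = 56.
  m_15 = 1*56 - 28 = 28, d_15 = (807 - 28^2)/1 = 23/1 = 23: (m_15, d_15) = (m_1, d_1) = (28, 23), so from here the quotients repeat a_1, ..., a_14; the period length is 14.
So sqrt(807) = [28; (2, 2, 4, 1, 3, 4, 9, 4, 3, 1, 4, 2, 2, 56)] with period length k = 14.
k is even, so the fundamental solution of x^2 - 807y^2 = 1 is (p_{k-1}, q_{k-1}) = (p_13, q_13); compute convergents through index 13.
Convergents (p_i = a_i*p_{i-1} + p_{i-2}, q_i = a_i*q_{i-1} + q_{i-2} with p_{-2}=0, p_{-1}=1, q_{-2}=1, q_{-1}=0):
  i=0: a_0=28, p_0 = 28*1 + 0 = 28, q_0 = 28*0 + 1 = 1.
  i=1: a_1=2, p_1 = 2*28 + 1 = 57, q_1 = 2*1 + 0 = 2.
  i=2: a_2=2, p_2 = 2*57 + 28 = 142, q_2 = 2*2 + 1 = 5.
  i=3: a_3=4, p_3 = 4*142 + 57 = 625, q_3 = 4*5 + 2 = 22.
  i=4: a_4=1, p_4 = 1*625 + 142 = 767, q_4 = 1*22 + 5 = 27.
  i=5: a_5=3, p_5 = 3*767 + 625 = 2926, q_5 = 3*27 + 22 = 103.
  i=6: a_6=4, p_6 = 4*2926 + 767 = 12471, q_6 = 4*103 + 27 = 439.
  i=7: a_7=9, p_7 = 9*12471 + 2926 = 115165, q_7 = 9*439 + 103 = 4054.
  i=8: a_8=4, p_8 = 4*115165 + 12471 = 473131, q_8 = 4*4054 + 439 = 16655.
  i=9: a_9=3, p_9 = 3*473131 + 115165 = 1534558, q_9 = 3*16655 + 4054 = 54019.
  i=10: a_10=1, p_10 = 1*1534558 + 473131 = 2007689, q_10 = 1*54019 + 16655 = 70674.
  i=11: a_11=4, p_11 = 4*2007689 + 1534558 = 9565314, q_11 = 4*70674 + 54019 = 336715.
  i=12: a_12=2, p_12 = 2*9565314 + 2007689 = 21138317, q_12 = 2*336715 + 70674 = 744104.
  i=13: a_13=2, p_13 = 2*21138317 + 9565314 = 51841948, q_13 = 2*744104 + 336715 = 1824923.
Check: 51841948^2 - 807*1824923^2 = 2687587572434704 - 2687587572434703 = 1, so (x, y) = (51841948, 1824923) solves the equation, and by the theorem it is the least positive solution.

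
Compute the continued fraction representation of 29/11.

[2; 1, 1, 1, 3]

Run the Euclidean algorithm on 29 and 11; the successive quotients are the partial quotients a_0, a_1, ... (each step inverts the fractional part left over by the previous one):
  29 = 2*11 + 7, so a_0 = 2.
  11 = 1*7 + 4, so a_1 = 1.
  7 = 1*4 + 3, so a_2 = 1.
  4 = 1*3 + 1, so a_3 = 1.
  3 = 3*1 + 0, so a_4 = 3.
The remainder reaches 0 after 5 divisions, so the expansion has 5 partial quotients, read off in order.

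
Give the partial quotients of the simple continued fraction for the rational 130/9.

[14; 2, 4]

Run the Euclidean algorithm on 130 and 9; the successive quotients are the partial quotients a_0, a_1, ... (each step inverts the fractional part left over by the previous one):
  130 = 14*9 + 4, so a_0 = 14.
  9 = 2*4 + 1, so a_1 = 2.
  4 = 4*1 + 0, so a_2 = 4.
The remainder reaches 0 after 3 divisions, so the expansion has 3 partial quotients, read off in order.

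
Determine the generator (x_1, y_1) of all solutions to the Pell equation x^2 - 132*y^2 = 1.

First expand sqrt(132) as a continued fraction. With x_i = (sqrt(132) + m_i)/d_i and (m_0, d_0) = (0, 1): a_0 = floor(sqrt(132)) = 11, since 11^2 = 121 <= 132 < 144 = 12^2.
Iterate m_{i+1} = d_i*a_i - m_i, d_{i+1} = (132 - m_{i+1}^2)/d_i, a_{i+1} = floor((a_0 + m_{i+1})/d_{i+1}):
  m_1 = 1*11 - 0 = 11, d_1 = (132 - 11^2)/1 = 11/1 = 11, a_1 = floor((11 + 11)/11) = 2.
  m_2 = 11*2 - 11 = 11, d_2 = (132 - 11^2)/11 = 11/11 = 1, a_2 = floor((11 + 11)/1) = 22.
  m_3 = 1*22 - 11 = 11, d_3 = (132 - 11^2)/1 = 11/1 = 11: (m_3, d_3) = (m_1, d_1) = (11, 11), so from here the quotients repeat a_1, a_2; the period length is 2.
So sqrt(132) = [11; (2, 22)] with period length k = 2.
k is even, so the fundamental solution of x^2 - 132y^2 = 1 is (p_{k-1}, q_{k-1}) = (p_1, q_1); compute convergents through index 1.
Convergents (p_i = a_i*p_{i-1} + p_{i-2}, q_i = a_i*q_{i-1} + q_{i-2} with p_{-2}=0, p_{-1}=1, q_{-2}=1, q_{-1}=0):
  i=0: a_0=11, p_0 = 11*1 + 0 = 11, q_0 = 11*0 + 1 = 1.
  i=1: a_1=2, p_1 = 2*11 + 1 = 23, q_1 = 2*1 + 0 = 2.
Check: 23^2 - 132*2^2 = 529 - 528 = 1, so (x, y) = (23, 2) solves the equation, and by the theorem it is the least positive solution.

(x, y) = (23, 2)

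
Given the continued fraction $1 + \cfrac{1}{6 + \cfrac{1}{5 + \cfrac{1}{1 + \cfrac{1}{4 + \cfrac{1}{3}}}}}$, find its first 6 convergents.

Using the convergent recurrence p_i = a_i*p_{i-1} + p_{i-2}, q_i = a_i*q_{i-1} + q_{i-2} with p_{-2}=0, p_{-1}=1, q_{-2}=1, q_{-1}=0:
  i=0: a_0=1, p_0 = 1*1 + 0 = 1, q_0 = 1*0 + 1 = 1.
  i=1: a_1=6, p_1 = 6*1 + 1 = 7, q_1 = 6*1 + 0 = 6.
  i=2: a_2=5, p_2 = 5*7 + 1 = 36, q_2 = 5*6 + 1 = 31.
  i=3: a_3=1, p_3 = 1*36 + 7 = 43, q_3 = 1*31 + 6 = 37.
  i=4: a_4=4, p_4 = 4*43 + 36 = 208, q_4 = 4*37 + 31 = 179.
  i=5: a_5=3, p_5 = 3*208 + 43 = 667, q_5 = 3*179 + 37 = 574.

1/1, 7/6, 36/31, 43/37, 208/179, 667/574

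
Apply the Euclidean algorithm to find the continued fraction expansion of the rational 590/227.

Run the Euclidean algorithm on 590 and 227; the successive quotients are the partial quotients a_0, a_1, ... (each step inverts the fractional part left over by the previous one):
  590 = 2*227 + 136, so a_0 = 2.
  227 = 1*136 + 91, so a_1 = 1.
  136 = 1*91 + 45, so a_2 = 1.
  91 = 2*45 + 1, so a_3 = 2.
  45 = 45*1 + 0, so a_4 = 45.
The remainder reaches 0 after 5 divisions, so the expansion has 5 partial quotients, read off in order.

[2; 1, 1, 2, 45]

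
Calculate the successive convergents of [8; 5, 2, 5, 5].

Using the convergent recurrence p_i = a_i*p_{i-1} + p_{i-2}, q_i = a_i*q_{i-1} + q_{i-2} with p_{-2}=0, p_{-1}=1, q_{-2}=1, q_{-1}=0:
  i=0: a_0=8, p_0 = 8*1 + 0 = 8, q_0 = 8*0 + 1 = 1.
  i=1: a_1=5, p_1 = 5*8 + 1 = 41, q_1 = 5*1 + 0 = 5.
  i=2: a_2=2, p_2 = 2*41 + 8 = 90, q_2 = 2*5 + 1 = 11.
  i=3: a_3=5, p_3 = 5*90 + 41 = 491, q_3 = 5*11 + 5 = 60.
  i=4: a_4=5, p_4 = 5*491 + 90 = 2545, q_4 = 5*60 + 11 = 311.

8/1, 41/5, 90/11, 491/60, 2545/311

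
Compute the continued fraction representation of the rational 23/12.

[1; 1, 11]

Run the Euclidean algorithm on 23 and 12; the successive quotients are the partial quotients a_0, a_1, ... (each step inverts the fractional part left over by the previous one):
  23 = 1*12 + 11, so a_0 = 1.
  12 = 1*11 + 1, so a_1 = 1.
  11 = 11*1 + 0, so a_2 = 11.
The remainder reaches 0 after 3 divisions, so the expansion has 3 partial quotients, read off in order.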